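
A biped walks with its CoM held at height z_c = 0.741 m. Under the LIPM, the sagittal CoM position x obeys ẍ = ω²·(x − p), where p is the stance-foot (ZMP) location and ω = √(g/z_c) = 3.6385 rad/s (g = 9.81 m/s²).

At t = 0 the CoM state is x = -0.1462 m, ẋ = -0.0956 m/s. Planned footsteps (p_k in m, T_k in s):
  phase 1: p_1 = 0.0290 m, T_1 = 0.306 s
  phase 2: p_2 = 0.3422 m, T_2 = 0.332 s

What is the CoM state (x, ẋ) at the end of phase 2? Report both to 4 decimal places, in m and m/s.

phase 1: p=0.0290, T=0.306, ωT=1.113381, cosh=1.686541, sinh=1.358094; start (x,ẋ)=(-0.146200, -0.095600) → end (x,ẋ)=(-0.302165, -1.026971)
phase 2: p=0.3422, T=0.332, ωT=1.207982, cosh=1.822762, sinh=1.523962; start (x,ẋ)=(-0.302165, -1.026971) → end (x,ẋ)=(-1.262465, -5.444888)

x = -1.2625, ẋ = -5.4449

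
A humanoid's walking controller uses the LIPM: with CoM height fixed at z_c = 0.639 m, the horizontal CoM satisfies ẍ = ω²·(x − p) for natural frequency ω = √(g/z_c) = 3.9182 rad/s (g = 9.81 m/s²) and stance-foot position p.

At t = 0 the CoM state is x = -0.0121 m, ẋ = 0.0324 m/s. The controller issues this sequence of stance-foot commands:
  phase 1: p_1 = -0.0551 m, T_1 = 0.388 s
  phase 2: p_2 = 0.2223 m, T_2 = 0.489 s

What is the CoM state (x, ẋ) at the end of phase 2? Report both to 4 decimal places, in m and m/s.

phase 1: p=-0.0551, T=0.388, ωT=1.520262, cosh=2.396038, sinh=2.177383; start (x,ẋ)=(-0.012100, 0.032400) → end (x,ẋ)=(0.065935, 0.444483)
phase 2: p=0.2223, T=0.489, ωT=1.916000, cosh=3.470461, sinh=3.323267; start (x,ẋ)=(0.065935, 0.444483) → end (x,ẋ)=(0.056633, -0.493508)

x = 0.0566, ẋ = -0.4935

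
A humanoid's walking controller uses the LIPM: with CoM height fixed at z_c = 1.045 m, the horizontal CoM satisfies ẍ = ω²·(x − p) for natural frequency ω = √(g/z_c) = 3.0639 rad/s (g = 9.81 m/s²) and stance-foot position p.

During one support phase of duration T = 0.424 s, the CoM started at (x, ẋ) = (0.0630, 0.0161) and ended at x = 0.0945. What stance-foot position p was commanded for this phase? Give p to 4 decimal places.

p = 0.0397

ωT = 3.0639·0.424 = 1.299094; cosh(ωT) = 1.969376, sinh(ωT) = 1.696597
x(T) = p + (x₀−p)·cosh(ωT) + (ẋ₀/ω)·sinh(ωT) ⇒ p·(1 − cosh) = x(T) − x₀·cosh − (ẋ₀/ω)·sinh
numerator   = 0.0945 − (0.0630)·1.969376 − (0.0161/3.0639)·1.696597 = -0.038486
denominator = 1 − 1.969376 = -0.969376
p = -0.038486 / -0.969376 = 0.0397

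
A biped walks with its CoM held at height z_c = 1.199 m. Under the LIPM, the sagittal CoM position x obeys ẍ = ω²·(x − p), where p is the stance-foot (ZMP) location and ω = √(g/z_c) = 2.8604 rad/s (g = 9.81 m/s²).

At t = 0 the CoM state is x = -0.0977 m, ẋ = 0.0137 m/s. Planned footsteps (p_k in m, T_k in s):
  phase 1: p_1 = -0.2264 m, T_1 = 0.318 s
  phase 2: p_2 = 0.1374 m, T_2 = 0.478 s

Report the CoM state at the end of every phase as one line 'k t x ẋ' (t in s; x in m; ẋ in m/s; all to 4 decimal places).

phase 1: p=-0.2264, T=0.318, ωT=0.909607, cosh=1.443015, sinh=1.040332; start (x,ẋ)=(-0.097700, 0.013700) → end (x,ẋ)=(-0.035701, 0.402750)
phase 2: p=0.1374, T=0.478, ωT=1.367271, cosh=2.089714, sinh=1.834913; start (x,ẋ)=(-0.035701, 0.402750) → end (x,ẋ)=(0.034027, -0.066904)

1 0.3180 -0.0357 0.4028
2 0.7960 0.0340 -0.0669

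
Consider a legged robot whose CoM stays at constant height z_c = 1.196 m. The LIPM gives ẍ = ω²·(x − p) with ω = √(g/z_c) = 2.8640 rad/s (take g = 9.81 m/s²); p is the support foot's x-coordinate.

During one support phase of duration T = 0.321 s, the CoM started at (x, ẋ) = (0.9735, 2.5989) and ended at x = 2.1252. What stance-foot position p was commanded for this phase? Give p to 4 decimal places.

ωT = 2.8640·0.321 = 0.919344; cosh(ωT) = 1.453213, sinh(ωT) = 1.054432
x(T) = p + (x₀−p)·cosh(ωT) + (ẋ₀/ω)·sinh(ωT) ⇒ p·(1 − cosh) = x(T) − x₀·cosh − (ẋ₀/ω)·sinh
numerator   = 2.1252 − (0.9735)·1.453213 − (2.5989/2.8640)·1.054432 = -0.246333
denominator = 1 − 1.453213 = -0.453213
p = -0.246333 / -0.453213 = 0.5435

p = 0.5435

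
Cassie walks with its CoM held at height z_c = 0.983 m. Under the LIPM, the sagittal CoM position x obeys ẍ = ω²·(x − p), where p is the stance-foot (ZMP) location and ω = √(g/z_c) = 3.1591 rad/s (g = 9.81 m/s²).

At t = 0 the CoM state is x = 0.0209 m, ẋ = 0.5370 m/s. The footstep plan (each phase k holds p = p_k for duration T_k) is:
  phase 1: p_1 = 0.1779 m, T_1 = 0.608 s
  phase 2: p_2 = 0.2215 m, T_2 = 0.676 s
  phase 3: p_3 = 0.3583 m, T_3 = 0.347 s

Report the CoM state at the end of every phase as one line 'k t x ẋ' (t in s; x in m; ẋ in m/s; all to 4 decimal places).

1 0.6080 0.1983 0.2157
2 1.2840 0.4066 0.6190
3 1.6310 0.6992 1.2327

phase 1: p=0.1779, T=0.608, ωT=1.920733, cosh=3.486229, sinh=3.339730; start (x,ẋ)=(0.020900, 0.537000) → end (x,ẋ)=(0.198266, 0.215670)
phase 2: p=0.2215, T=0.676, ωT=2.135552, cosh=4.289946, sinh=4.171767; start (x,ẋ)=(0.198266, 0.215670) → end (x,ẋ)=(0.406634, 0.619017)
phase 3: p=0.3583, T=0.347, ωT=1.096208, cosh=1.663465, sinh=1.329330; start (x,ẋ)=(0.406634, 0.619017) → end (x,ẋ)=(0.699180, 1.232690)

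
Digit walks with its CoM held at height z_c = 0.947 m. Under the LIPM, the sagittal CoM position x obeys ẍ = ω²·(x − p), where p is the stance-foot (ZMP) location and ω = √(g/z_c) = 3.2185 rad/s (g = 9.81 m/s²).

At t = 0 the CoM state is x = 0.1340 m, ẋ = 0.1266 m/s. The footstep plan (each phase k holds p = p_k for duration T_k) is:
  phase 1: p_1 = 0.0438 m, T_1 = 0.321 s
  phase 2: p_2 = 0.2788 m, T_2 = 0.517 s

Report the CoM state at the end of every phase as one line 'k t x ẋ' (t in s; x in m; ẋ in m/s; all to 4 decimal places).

1 0.3210 0.2348 0.5566
2 0.8380 0.5988 1.1620

phase 1: p=0.0438, T=0.321, ωT=1.033138, cosh=1.582880, sinh=1.226991; start (x,ẋ)=(0.134000, 0.126600) → end (x,ẋ)=(0.234840, 0.556599)
phase 2: p=0.2788, T=0.517, ωT=1.663965, cosh=2.734795, sinh=2.545408; start (x,ẋ)=(0.234840, 0.556599) → end (x,ẋ)=(0.598773, 1.162042)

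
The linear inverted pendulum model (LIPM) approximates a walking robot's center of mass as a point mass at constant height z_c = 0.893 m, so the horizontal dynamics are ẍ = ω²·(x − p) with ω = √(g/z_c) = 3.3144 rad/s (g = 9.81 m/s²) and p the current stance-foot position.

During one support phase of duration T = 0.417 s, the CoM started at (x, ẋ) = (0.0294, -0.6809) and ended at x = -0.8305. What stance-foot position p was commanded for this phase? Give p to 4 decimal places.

ωT = 3.3144·0.417 = 1.382105; cosh(ωT) = 2.117163, sinh(ωT) = 1.866114
x(T) = p + (x₀−p)·cosh(ωT) + (ẋ₀/ω)·sinh(ωT) ⇒ p·(1 − cosh) = x(T) − x₀·cosh − (ẋ₀/ω)·sinh
numerator   = -0.8305 − (0.0294)·2.117163 − (-0.6809/3.3144)·1.866114 = -0.509376
denominator = 1 − 2.117163 = -1.117163
p = -0.509376 / -1.117163 = 0.4560

p = 0.4560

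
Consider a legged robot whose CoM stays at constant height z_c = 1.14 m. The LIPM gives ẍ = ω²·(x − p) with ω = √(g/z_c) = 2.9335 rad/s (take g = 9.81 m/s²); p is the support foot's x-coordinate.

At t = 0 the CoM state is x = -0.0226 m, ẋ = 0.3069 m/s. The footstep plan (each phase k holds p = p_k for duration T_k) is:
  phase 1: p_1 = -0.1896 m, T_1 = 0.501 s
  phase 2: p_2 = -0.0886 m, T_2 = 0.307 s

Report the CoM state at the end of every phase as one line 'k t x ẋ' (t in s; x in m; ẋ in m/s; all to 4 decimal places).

phase 1: p=-0.1896, T=0.501, ωT=1.469683, cosh=2.288929, sinh=2.058930; start (x,ẋ)=(-0.022600, 0.306900) → end (x,ẋ)=(0.408054, 1.711131)
phase 2: p=-0.0886, T=0.307, ωT=0.900585, cosh=1.433687, sinh=1.027355; start (x,ẋ)=(0.408054, 1.711131) → end (x,ẋ)=(1.222710, 3.950015)

1 0.5010 0.4081 1.7111
2 0.8080 1.2227 3.9500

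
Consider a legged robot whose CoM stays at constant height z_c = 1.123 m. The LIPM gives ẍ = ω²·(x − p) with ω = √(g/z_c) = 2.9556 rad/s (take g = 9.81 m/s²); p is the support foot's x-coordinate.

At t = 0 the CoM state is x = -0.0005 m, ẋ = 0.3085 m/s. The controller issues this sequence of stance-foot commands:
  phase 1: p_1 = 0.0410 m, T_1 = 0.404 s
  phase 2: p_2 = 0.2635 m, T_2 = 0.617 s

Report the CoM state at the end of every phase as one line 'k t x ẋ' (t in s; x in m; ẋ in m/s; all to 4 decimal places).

phase 1: p=0.0410, T=0.404, ωT=1.194062, cosh=1.801725, sinh=1.498737; start (x,ẋ)=(-0.000500, 0.308500) → end (x,ẋ)=(0.122664, 0.372001)
phase 2: p=0.2635, T=0.617, ωT=1.823605, cosh=3.177796, sinh=3.016353; start (x,ẋ)=(0.122664, 0.372001) → end (x,ẋ)=(0.195599, -0.073431)

1 0.4040 0.1227 0.3720
2 1.0210 0.1956 -0.0734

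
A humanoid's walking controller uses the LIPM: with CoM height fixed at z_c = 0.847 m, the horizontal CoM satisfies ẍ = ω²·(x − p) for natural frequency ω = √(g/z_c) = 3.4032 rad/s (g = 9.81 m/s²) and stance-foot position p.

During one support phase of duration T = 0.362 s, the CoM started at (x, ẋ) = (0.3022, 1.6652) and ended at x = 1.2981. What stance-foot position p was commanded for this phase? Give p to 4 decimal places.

ωT = 3.4032·0.362 = 1.231958; cosh(ωT) = 1.859828, sinh(ωT) = 1.568108
x(T) = p + (x₀−p)·cosh(ωT) + (ẋ₀/ω)·sinh(ωT) ⇒ p·(1 − cosh) = x(T) − x₀·cosh − (ẋ₀/ω)·sinh
numerator   = 1.2981 − (0.3022)·1.859828 − (1.6652/3.4032)·1.568108 = -0.031222
denominator = 1 − 1.859828 = -0.859828
p = -0.031222 / -0.859828 = 0.0363

p = 0.0363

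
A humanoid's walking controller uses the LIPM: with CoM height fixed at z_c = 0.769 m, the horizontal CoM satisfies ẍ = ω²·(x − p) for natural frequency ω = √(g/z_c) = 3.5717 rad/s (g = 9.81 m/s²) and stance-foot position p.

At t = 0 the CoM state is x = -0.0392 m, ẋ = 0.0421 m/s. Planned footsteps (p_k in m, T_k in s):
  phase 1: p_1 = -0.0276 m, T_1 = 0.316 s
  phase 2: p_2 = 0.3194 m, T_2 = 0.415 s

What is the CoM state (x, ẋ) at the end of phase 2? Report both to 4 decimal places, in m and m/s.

x = -0.4835, ẋ = -2.5800

phase 1: p=-0.0276, T=0.316, ωT=1.128657, cosh=1.707485, sinh=1.384018; start (x,ẋ)=(-0.039200, 0.042100) → end (x,ẋ)=(-0.031093, 0.014543)
phase 2: p=0.3194, T=0.415, ωT=1.482255, cosh=2.314995, sinh=2.087870; start (x,ẋ)=(-0.031093, 0.014543) → end (x,ẋ)=(-0.483489, -2.580048)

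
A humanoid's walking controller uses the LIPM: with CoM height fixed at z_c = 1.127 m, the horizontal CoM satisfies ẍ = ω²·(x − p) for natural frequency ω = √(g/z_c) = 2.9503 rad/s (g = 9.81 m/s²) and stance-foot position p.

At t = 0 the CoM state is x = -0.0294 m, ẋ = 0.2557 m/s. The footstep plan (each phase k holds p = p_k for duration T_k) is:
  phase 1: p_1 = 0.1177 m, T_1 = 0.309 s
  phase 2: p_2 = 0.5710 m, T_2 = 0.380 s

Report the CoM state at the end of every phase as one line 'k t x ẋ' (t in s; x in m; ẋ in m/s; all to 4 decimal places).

1 0.3090 -0.0045 -0.0832
2 0.6890 -0.4443 -2.4692

phase 1: p=0.1177, T=0.309, ωT=0.911643, cosh=1.445135, sinh=1.043272; start (x,ẋ)=(-0.029400, 0.255700) → end (x,ẋ)=(-0.004460, -0.083247)
phase 2: p=0.5710, T=0.380, ωT=1.121114, cosh=1.697093, sinh=1.371177; start (x,ẋ)=(-0.004460, -0.083247) → end (x,ẋ)=(-0.444299, -2.469235)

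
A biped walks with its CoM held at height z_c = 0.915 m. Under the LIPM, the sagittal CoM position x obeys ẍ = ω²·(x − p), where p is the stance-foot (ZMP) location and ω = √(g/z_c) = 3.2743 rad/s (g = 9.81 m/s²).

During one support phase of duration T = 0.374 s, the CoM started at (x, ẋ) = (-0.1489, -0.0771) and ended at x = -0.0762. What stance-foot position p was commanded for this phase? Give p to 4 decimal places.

p = -0.2777

ωT = 3.2743·0.374 = 1.224588; cosh(ωT) = 1.848322, sinh(ωT) = 1.554443
x(T) = p + (x₀−p)·cosh(ωT) + (ẋ₀/ω)·sinh(ωT) ⇒ p·(1 − cosh) = x(T) − x₀·cosh − (ẋ₀/ω)·sinh
numerator   = -0.0762 − (-0.1489)·1.848322 − (-0.0771/3.2743)·1.554443 = 0.235618
denominator = 1 − 1.848322 = -0.848322
p = 0.235618 / -0.848322 = -0.2777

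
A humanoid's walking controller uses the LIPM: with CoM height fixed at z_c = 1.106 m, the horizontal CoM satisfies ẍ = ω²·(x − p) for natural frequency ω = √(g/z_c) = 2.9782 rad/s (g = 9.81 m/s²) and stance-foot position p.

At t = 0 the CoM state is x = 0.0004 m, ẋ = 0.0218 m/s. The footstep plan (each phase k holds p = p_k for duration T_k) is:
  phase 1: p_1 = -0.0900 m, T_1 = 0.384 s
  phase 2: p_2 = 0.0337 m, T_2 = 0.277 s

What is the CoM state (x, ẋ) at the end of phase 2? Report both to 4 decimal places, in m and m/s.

x = 0.2211, ẋ = 0.6851

phase 1: p=-0.0900, T=0.384, ωT=1.143629, cosh=1.728398, sinh=1.409737; start (x,ẋ)=(0.000400, 0.021800) → end (x,ẋ)=(0.076566, 0.417222)
phase 2: p=0.0337, T=0.277, ωT=0.824961, cosh=1.360022, sinh=0.921770; start (x,ẋ)=(0.076566, 0.417222) → end (x,ẋ)=(0.221132, 0.685108)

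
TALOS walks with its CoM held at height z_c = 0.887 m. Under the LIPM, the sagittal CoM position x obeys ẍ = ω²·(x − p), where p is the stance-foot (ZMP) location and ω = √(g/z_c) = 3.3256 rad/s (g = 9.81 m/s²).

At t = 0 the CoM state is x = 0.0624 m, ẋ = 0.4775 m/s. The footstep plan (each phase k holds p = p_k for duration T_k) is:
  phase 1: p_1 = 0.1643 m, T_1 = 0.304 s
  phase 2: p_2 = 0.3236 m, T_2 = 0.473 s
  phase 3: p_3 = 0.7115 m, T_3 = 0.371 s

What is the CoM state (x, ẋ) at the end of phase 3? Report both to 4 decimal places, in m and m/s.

phase 1: p=0.1643, T=0.304, ωT=1.010982, cosh=1.556080, sinh=1.192219; start (x,ẋ)=(0.062400, 0.477500) → end (x,ẋ)=(0.176918, 0.339011)
phase 2: p=0.3236, T=0.473, ωT=1.573009, cosh=2.514276, sinh=2.306856; start (x,ẋ)=(0.176918, 0.339011) → end (x,ẋ)=(0.189961, -0.272931)
phase 3: p=0.7115, T=0.371, ωT=1.233798, cosh=1.862716, sinh=1.571531; start (x,ẋ)=(0.189961, -0.272931) → end (x,ẋ)=(-0.388954, -3.234103)

x = -0.3890, ẋ = -3.2341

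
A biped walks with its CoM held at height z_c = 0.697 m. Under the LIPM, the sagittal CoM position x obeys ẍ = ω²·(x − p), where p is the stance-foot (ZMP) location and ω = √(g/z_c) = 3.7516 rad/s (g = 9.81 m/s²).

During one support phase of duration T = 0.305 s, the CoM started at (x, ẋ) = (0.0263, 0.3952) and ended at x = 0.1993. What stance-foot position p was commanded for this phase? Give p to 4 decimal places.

ωT = 3.7516·0.305 = 1.144238; cosh(ωT) = 1.729257, sinh(ωT) = 1.410791
x(T) = p + (x₀−p)·cosh(ωT) + (ẋ₀/ω)·sinh(ωT) ⇒ p·(1 − cosh) = x(T) − x₀·cosh − (ẋ₀/ω)·sinh
numerator   = 0.1993 − (0.0263)·1.729257 − (0.3952/3.7516)·1.410791 = 0.005205
denominator = 1 − 1.729257 = -0.729257
p = 0.005205 / -0.729257 = -0.0071

p = -0.0071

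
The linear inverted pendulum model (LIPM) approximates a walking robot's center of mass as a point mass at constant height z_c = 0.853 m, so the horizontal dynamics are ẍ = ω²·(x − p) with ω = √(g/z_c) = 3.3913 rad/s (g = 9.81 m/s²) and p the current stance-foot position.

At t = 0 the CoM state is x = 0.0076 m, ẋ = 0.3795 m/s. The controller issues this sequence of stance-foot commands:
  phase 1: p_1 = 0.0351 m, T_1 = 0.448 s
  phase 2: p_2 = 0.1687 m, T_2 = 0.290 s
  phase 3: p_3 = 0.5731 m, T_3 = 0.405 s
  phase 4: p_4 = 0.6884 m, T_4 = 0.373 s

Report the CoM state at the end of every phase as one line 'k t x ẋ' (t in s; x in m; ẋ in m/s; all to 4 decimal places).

phase 1: p=0.0351, T=0.448, ωT=1.519302, cosh=2.393951, sinh=2.175086; start (x,ẋ)=(0.007600, 0.379500) → end (x,ẋ)=(0.212667, 0.705654)
phase 2: p=0.1687, T=0.290, ωT=0.983477, cosh=1.523873, sinh=1.149864; start (x,ẋ)=(0.212667, 0.705654) → end (x,ẋ)=(0.474962, 1.246778)
phase 3: p=0.5731, T=0.405, ωT=1.373477, cosh=2.101140, sinh=1.847915; start (x,ẋ)=(0.474962, 1.246778) → end (x,ẋ)=(1.046265, 2.004639)
phase 4: p=0.6884, T=0.373, ωT=1.264955, cosh=1.912592, sinh=1.630340; start (x,ẋ)=(1.046265, 2.004639) → end (x,ẋ)=(2.336565, 5.812685)

1 0.4480 0.2127 0.7057
2 0.7380 0.4750 1.2468
3 1.1430 1.0463 2.0046
4 1.5160 2.3366 5.8127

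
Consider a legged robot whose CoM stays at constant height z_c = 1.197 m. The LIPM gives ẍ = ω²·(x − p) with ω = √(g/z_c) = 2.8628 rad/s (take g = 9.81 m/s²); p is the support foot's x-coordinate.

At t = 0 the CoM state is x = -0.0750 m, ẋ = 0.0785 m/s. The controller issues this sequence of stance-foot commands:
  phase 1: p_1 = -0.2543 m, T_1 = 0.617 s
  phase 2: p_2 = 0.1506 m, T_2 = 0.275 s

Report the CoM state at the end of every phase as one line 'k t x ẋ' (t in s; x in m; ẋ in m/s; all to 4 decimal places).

phase 1: p=-0.2543, T=0.617, ωT=1.766348, cosh=3.010203, sinh=2.839247; start (x,ẋ)=(-0.075000, 0.078500) → end (x,ẋ)=(0.363284, 1.693686)
phase 2: p=0.1506, T=0.275, ωT=0.787270, cosh=1.326237, sinh=0.871152; start (x,ẋ)=(0.363284, 1.693686) → end (x,ẋ)=(0.948059, 2.776649)

1 0.6170 0.3633 1.6937
2 0.8920 0.9481 2.7766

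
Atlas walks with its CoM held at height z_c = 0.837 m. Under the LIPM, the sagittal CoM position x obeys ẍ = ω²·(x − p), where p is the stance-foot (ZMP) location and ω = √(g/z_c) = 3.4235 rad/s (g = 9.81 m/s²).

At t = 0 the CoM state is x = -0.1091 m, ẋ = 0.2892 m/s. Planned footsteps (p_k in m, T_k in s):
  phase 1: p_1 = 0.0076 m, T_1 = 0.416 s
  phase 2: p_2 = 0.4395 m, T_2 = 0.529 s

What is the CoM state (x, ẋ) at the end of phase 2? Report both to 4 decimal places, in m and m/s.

phase 1: p=0.0076, T=0.416, ωT=1.424176, cosh=2.197570, sinh=1.956863; start (x,ẋ)=(-0.109100, 0.289200) → end (x,ẋ)=(-0.083550, -0.146274)
phase 2: p=0.4395, T=0.529, ωT=1.811032, cosh=3.140120, sinh=2.976634; start (x,ẋ)=(-0.083550, -0.146274) → end (x,ẋ)=(-1.330122, -5.789466)

x = -1.3301, ẋ = -5.7895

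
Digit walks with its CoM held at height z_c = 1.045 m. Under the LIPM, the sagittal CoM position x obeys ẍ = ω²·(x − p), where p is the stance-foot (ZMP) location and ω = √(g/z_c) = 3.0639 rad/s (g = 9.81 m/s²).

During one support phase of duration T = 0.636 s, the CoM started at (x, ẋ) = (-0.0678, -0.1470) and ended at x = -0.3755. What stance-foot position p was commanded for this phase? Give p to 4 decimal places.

p = -0.0125

ωT = 3.0639·0.636 = 1.948640; cosh(ωT) = 3.580803, sinh(ωT) = 3.438335
x(T) = p + (x₀−p)·cosh(ωT) + (ẋ₀/ω)·sinh(ωT) ⇒ p·(1 − cosh) = x(T) − x₀·cosh − (ẋ₀/ω)·sinh
numerator   = -0.3755 − (-0.0678)·3.580803 − (-0.1470/3.0639)·3.438335 = 0.032243
denominator = 1 − 3.580803 = -2.580803
p = 0.032243 / -2.580803 = -0.0125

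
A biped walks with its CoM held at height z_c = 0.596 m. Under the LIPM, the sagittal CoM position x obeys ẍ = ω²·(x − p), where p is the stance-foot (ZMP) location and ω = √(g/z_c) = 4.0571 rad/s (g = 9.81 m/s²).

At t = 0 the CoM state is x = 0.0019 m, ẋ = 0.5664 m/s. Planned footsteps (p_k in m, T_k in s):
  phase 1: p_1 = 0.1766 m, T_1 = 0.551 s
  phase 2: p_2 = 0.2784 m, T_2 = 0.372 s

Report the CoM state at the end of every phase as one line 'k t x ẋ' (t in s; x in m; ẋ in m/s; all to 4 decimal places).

1 0.5510 -0.0043 -0.5975
2 0.9230 -0.7090 -3.8843

phase 1: p=0.1766, T=0.551, ωT=2.235462, cosh=4.728872, sinh=4.621930; start (x,ẋ)=(0.001900, 0.566400) → end (x,ẋ)=(-0.004280, -0.597477)
phase 2: p=0.2784, T=0.372, ωT=1.509241, cosh=2.372187, sinh=2.151110; start (x,ẋ)=(-0.004280, -0.597477) → end (x,ẋ)=(-0.708957, -3.884348)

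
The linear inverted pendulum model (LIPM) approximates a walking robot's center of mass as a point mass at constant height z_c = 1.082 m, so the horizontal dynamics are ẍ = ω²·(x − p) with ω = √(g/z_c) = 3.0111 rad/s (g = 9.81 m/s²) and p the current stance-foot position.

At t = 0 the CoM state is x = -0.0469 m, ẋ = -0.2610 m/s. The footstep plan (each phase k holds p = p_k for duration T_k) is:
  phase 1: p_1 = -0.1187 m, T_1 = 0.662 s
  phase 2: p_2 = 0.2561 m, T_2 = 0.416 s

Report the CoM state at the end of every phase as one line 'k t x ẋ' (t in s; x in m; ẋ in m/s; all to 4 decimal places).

1 0.6620 -0.1625 -0.1969
2 1.0780 -0.6413 -2.3982

phase 1: p=-0.1187, T=0.662, ωT=1.993348, cosh=3.738154, sinh=3.601915; start (x,ẋ)=(-0.046900, -0.261000) → end (x,ẋ)=(-0.162512, -0.196935)
phase 2: p=0.2561, T=0.416, ωT=1.252618, cosh=1.892624, sinh=1.606868; start (x,ẋ)=(-0.162512, -0.196935) → end (x,ẋ)=(-0.641269, -2.398152)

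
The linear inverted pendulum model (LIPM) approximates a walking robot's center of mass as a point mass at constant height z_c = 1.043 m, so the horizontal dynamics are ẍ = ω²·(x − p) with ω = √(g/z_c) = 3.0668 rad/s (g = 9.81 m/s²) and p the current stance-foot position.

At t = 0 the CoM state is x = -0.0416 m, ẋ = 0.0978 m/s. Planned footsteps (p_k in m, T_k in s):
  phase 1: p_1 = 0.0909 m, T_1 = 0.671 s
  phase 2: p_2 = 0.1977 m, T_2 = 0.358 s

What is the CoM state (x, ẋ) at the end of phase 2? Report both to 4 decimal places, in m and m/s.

x = -1.1644, ẋ = -4.0465

phase 1: p=0.0909, T=0.671, ωT=2.057823, cosh=3.978319, sinh=3.850587; start (x,ẋ)=(-0.041600, 0.097800) → end (x,ẋ)=(-0.313432, -1.175610)
phase 2: p=0.1977, T=0.358, ωT=1.097914, cosh=1.665737, sinh=1.332171; start (x,ẋ)=(-0.313432, -1.175610) → end (x,ẋ)=(-1.164379, -4.046489)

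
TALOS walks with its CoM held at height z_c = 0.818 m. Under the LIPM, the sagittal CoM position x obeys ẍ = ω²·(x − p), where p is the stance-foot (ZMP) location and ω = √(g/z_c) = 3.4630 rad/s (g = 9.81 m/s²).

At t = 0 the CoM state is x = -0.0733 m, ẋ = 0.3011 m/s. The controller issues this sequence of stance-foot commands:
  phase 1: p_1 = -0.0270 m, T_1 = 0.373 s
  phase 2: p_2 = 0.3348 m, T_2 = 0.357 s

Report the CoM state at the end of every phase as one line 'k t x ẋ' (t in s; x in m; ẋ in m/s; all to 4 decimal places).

phase 1: p=-0.0270, T=0.373, ωT=1.291699, cosh=1.956884, sinh=1.682080; start (x,ẋ)=(-0.073300, 0.301100) → end (x,ẋ)=(0.028649, 0.319518)
phase 2: p=0.3348, T=0.357, ωT=1.236291, cosh=1.866640, sinh=1.576180; start (x,ẋ)=(0.028649, 0.319518) → end (x,ẋ)=(-0.091245, -1.074641)

1 0.3730 0.0286 0.3195
2 0.7300 -0.0912 -1.0746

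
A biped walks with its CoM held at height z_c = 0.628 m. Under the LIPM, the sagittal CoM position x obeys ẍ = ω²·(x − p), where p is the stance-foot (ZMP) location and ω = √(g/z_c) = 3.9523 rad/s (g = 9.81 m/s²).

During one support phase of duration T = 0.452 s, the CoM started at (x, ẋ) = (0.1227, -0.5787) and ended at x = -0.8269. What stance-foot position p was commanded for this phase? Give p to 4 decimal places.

p = 0.3766

ωT = 3.9523·0.452 = 1.786440; cosh(ωT) = 3.067861, sinh(ωT) = 2.900305
x(T) = p + (x₀−p)·cosh(ωT) + (ẋ₀/ω)·sinh(ωT) ⇒ p·(1 − cosh) = x(T) − x₀·cosh − (ẋ₀/ω)·sinh
numerator   = -0.8269 − (0.1227)·3.067861 − (-0.5787/3.9523)·2.900305 = -0.778661
denominator = 1 − 3.067861 = -2.067861
p = -0.778661 / -2.067861 = 0.3766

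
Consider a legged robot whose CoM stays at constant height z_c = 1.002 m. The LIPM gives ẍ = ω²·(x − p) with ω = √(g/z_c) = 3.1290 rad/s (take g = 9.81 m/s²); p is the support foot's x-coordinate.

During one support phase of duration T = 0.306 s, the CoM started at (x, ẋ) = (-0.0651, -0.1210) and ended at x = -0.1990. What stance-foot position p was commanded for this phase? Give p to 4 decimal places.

ωT = 3.1290·0.306 = 0.957474; cosh(ωT) = 1.494484, sinh(ωT) = 1.110623
x(T) = p + (x₀−p)·cosh(ωT) + (ẋ₀/ω)·sinh(ωT) ⇒ p·(1 − cosh) = x(T) − x₀·cosh − (ẋ₀/ω)·sinh
numerator   = -0.1990 − (-0.0651)·1.494484 − (-0.1210/3.1290)·1.110623 = -0.058761
denominator = 1 − 1.494484 = -0.494484
p = -0.058761 / -0.494484 = 0.1188

p = 0.1188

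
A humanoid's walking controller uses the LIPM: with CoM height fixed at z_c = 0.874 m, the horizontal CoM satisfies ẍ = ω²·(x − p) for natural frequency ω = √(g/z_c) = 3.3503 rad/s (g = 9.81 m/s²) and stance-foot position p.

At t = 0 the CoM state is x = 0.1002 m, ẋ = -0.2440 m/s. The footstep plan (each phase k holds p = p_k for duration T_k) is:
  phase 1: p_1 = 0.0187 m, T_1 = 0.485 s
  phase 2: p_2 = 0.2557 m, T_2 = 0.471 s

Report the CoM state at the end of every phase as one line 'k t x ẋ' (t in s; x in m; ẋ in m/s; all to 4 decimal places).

phase 1: p=0.0187, T=0.485, ωT=1.624895, cosh=2.637410, sinh=2.440478; start (x,ẋ)=(0.100200, -0.244000) → end (x,ẋ)=(0.055911, 0.022843)
phase 2: p=0.2557, T=0.471, ωT=1.577991, cosh=2.525801, sinh=2.319412; start (x,ẋ)=(0.055911, 0.022843) → end (x,ẋ)=(-0.233114, -1.494811)

1 0.4850 0.0559 0.0228
2 0.9560 -0.2331 -1.4948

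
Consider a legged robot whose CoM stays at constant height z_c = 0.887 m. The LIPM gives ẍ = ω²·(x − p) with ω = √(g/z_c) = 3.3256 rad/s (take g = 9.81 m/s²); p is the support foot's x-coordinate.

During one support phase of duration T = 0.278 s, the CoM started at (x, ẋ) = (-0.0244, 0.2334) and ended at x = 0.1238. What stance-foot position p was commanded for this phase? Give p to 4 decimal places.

p = -0.1850

ωT = 3.3256·0.278 = 0.924517; cosh(ωT) = 1.458687, sinh(ωT) = 1.061963
x(T) = p + (x₀−p)·cosh(ωT) + (ẋ₀/ω)·sinh(ωT) ⇒ p·(1 − cosh) = x(T) − x₀·cosh − (ẋ₀/ω)·sinh
numerator   = 0.1238 − (-0.0244)·1.458687 − (0.2334/3.3256)·1.061963 = 0.084860
denominator = 1 − 1.458687 = -0.458687
p = 0.084860 / -0.458687 = -0.1850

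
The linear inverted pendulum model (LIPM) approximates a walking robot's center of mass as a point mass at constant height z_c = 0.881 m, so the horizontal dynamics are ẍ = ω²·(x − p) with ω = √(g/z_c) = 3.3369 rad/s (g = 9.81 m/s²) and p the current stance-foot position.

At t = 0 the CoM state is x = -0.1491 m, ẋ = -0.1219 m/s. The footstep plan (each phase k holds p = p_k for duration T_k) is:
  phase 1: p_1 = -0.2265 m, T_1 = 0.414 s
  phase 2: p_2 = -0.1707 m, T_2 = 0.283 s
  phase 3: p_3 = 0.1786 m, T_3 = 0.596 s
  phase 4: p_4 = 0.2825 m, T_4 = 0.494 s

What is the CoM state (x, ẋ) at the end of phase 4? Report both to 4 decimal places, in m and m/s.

phase 1: p=-0.2265, T=0.414, ωT=1.381477, cosh=2.115991, sinh=1.864784; start (x,ẋ)=(-0.149100, -0.121900) → end (x,ẋ)=(-0.130845, 0.223690)
phase 2: p=-0.1707, T=0.283, ωT=0.944343, cosh=1.480029, sinh=1.091094; start (x,ẋ)=(-0.130845, 0.223690) → end (x,ẋ)=(-0.038571, 0.476176)
phase 3: p=0.1786, T=0.596, ωT=1.988792, cosh=3.721783, sinh=3.584922; start (x,ẋ)=(-0.038571, 0.476176) → end (x,ẋ)=(-0.118095, -0.825692)
phase 4: p=0.2825, T=0.494, ωT=1.648429, cosh=2.695578, sinh=2.503226; start (x,ẋ)=(-0.118095, -0.825692) → end (x,ẋ)=(-1.416740, -5.571891)

x = -1.4167, ẋ = -5.5719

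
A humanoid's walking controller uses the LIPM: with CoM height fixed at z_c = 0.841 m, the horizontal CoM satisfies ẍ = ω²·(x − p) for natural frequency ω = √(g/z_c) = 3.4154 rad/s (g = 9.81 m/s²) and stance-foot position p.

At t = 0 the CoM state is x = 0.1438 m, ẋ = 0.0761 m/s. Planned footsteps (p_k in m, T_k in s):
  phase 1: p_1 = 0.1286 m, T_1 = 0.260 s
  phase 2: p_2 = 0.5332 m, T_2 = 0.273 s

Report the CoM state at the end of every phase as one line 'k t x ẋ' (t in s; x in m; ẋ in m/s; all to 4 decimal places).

phase 1: p=0.1286, T=0.260, ωT=0.888004, cosh=1.420875, sinh=1.009399; start (x,ẋ)=(0.143800, 0.076100) → end (x,ẋ)=(0.172688, 0.160531)
phase 2: p=0.5332, T=0.273, ωT=0.932404, cosh=1.467108, sinh=1.073502; start (x,ẋ)=(0.172688, 0.160531) → end (x,ẋ)=(0.054747, -1.086279)

1 0.2600 0.1727 0.1605
2 0.5330 0.0547 -1.0863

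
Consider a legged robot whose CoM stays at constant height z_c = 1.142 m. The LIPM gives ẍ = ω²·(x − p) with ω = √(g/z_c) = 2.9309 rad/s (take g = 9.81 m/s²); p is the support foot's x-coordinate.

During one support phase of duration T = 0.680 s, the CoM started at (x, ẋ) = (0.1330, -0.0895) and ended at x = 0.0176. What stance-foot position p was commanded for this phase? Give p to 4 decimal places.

p = 0.1350

ωT = 2.9309·0.680 = 1.993012; cosh(ωT) = 3.736943, sinh(ωT) = 3.600659
x(T) = p + (x₀−p)·cosh(ωT) + (ẋ₀/ω)·sinh(ωT) ⇒ p·(1 − cosh) = x(T) − x₀·cosh − (ẋ₀/ω)·sinh
numerator   = 0.0176 − (0.1330)·3.736943 − (-0.0895/2.9309)·3.600659 = -0.369461
denominator = 1 − 3.736943 = -2.736943
p = -0.369461 / -2.736943 = 0.1350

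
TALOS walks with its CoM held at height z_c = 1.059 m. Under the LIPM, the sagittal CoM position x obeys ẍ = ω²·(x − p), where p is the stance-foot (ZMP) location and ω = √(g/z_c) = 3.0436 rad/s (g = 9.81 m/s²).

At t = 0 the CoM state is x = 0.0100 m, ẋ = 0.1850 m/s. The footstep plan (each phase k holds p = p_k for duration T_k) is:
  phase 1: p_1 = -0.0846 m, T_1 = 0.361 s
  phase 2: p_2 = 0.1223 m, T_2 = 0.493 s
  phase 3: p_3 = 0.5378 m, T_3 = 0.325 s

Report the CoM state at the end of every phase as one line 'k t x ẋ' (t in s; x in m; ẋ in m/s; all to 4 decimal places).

1 0.3610 0.1541 0.6923
2 0.8540 0.6818 1.8358
3 1.1790 1.4571 3.3175

phase 1: p=-0.0846, T=0.361, ωT=1.098740, cosh=1.666836, sinh=1.333546; start (x,ẋ)=(0.010000, 0.185000) → end (x,ẋ)=(0.154140, 0.692325)
phase 2: p=0.1223, T=0.493, ωT=1.500495, cosh=2.353463, sinh=2.130444; start (x,ẋ)=(0.154140, 0.692325) → end (x,ẋ)=(0.681845, 1.835820)
phase 3: p=0.5378, T=0.325, ωT=0.989170, cosh=1.530443, sinh=1.158558; start (x,ẋ)=(0.681845, 1.835820) → end (x,ẋ)=(1.457064, 3.317547)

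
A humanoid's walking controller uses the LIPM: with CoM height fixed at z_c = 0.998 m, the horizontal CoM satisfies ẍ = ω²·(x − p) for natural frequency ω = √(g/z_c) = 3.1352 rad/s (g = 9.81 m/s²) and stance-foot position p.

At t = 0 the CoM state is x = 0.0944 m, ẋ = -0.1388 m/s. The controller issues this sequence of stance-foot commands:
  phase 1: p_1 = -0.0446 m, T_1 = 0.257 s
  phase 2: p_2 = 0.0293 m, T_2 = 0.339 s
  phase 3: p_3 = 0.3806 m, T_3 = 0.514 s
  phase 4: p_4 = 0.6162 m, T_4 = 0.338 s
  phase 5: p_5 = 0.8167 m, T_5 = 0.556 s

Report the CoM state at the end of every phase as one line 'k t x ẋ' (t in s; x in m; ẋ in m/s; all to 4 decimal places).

1 0.2570 0.1024 0.2040
2 0.5960 0.2306 0.6225
3 1.1100 0.4674 0.4903
4 1.4480 0.5743 0.2003
5 2.0040 0.2798 -1.5151

phase 1: p=-0.0446, T=0.257, ωT=0.805746, cosh=1.342560, sinh=0.895806; start (x,ẋ)=(0.094400, -0.138800) → end (x,ẋ)=(0.102357, 0.204038)
phase 2: p=0.0293, T=0.339, ωT=1.062833, cosh=1.620017, sinh=1.274542; start (x,ẋ)=(0.102357, 0.204038) → end (x,ẋ)=(0.230601, 0.622478)
phase 3: p=0.3806, T=0.514, ωT=1.611493, cosh=2.604937, sinh=2.405348; start (x,ẋ)=(0.230601, 0.622478) → end (x,ẋ)=(0.467432, 0.490338)
phase 4: p=0.6162, T=0.338, ωT=1.059698, cosh=1.616029, sinh=1.269469; start (x,ẋ)=(0.467432, 0.490338) → end (x,ẋ)=(0.574328, 0.200297)
phase 5: p=0.8167, T=0.556, ωT=1.743171, cosh=2.945202, sinh=2.770237; start (x,ẋ)=(0.574328, 0.200297) → end (x,ẋ)=(0.279847, -1.515142)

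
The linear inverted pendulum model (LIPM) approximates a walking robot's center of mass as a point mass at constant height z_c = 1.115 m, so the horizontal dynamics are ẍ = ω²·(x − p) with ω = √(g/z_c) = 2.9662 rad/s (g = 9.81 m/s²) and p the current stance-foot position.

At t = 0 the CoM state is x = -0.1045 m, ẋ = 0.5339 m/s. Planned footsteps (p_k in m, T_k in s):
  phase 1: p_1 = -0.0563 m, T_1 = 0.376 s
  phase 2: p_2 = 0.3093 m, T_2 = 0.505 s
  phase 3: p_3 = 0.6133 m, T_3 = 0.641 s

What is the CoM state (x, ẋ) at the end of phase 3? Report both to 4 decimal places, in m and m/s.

phase 1: p=-0.0563, T=0.376, ωT=1.115291, cosh=1.689138, sinh=1.361318; start (x,ẋ)=(-0.104500, 0.533900) → end (x,ẋ)=(0.107313, 0.707202)
phase 2: p=0.3093, T=0.505, ωT=1.497931, cosh=2.348009, sinh=2.124417; start (x,ẋ)=(0.107313, 0.707202) → end (x,ẋ)=(0.341538, 0.387710)
phase 3: p=0.6133, T=0.641, ωT=1.901334, cosh=3.422095, sinh=3.272726; start (x,ẋ)=(0.341538, 0.387710) → end (x,ẋ)=(0.111079, -1.311369)

x = 0.1111, ẋ = -1.3114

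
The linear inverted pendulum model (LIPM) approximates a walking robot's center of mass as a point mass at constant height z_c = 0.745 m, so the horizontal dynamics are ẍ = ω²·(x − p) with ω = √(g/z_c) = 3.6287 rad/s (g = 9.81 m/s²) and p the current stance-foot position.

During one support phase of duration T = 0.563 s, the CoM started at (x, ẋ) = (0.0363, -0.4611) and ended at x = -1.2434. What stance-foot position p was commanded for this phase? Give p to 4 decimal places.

p = 0.3094

ωT = 3.6287·0.563 = 2.042958; cosh(ωT) = 3.921519, sinh(ωT) = 3.791874
x(T) = p + (x₀−p)·cosh(ωT) + (ẋ₀/ω)·sinh(ωT) ⇒ p·(1 − cosh) = x(T) − x₀·cosh − (ẋ₀/ω)·sinh
numerator   = -1.2434 − (0.0363)·3.921519 − (-0.4611/3.6287)·3.791874 = -0.903917
denominator = 1 − 3.921519 = -2.921519
p = -0.903917 / -2.921519 = 0.3094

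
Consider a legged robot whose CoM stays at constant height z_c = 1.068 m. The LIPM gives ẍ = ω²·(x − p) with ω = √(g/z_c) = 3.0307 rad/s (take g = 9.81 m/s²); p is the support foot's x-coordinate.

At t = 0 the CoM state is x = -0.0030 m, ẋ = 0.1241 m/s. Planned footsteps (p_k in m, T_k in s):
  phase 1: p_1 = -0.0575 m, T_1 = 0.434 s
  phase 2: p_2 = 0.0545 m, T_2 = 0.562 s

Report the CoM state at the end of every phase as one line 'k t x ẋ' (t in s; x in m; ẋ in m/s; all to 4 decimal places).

1 0.4340 0.1221 0.5334
2 0.9960 0.7136 2.0574

phase 1: p=-0.0575, T=0.434, ωT=1.315324, cosh=1.997172, sinh=1.728785; start (x,ẋ)=(-0.003000, 0.124100) → end (x,ẋ)=(0.122136, 0.533398)
phase 2: p=0.0545, T=0.562, ωT=1.703253, cosh=2.836938, sinh=2.654848; start (x,ẋ)=(0.122136, 0.533398) → end (x,ẋ)=(0.713626, 2.057416)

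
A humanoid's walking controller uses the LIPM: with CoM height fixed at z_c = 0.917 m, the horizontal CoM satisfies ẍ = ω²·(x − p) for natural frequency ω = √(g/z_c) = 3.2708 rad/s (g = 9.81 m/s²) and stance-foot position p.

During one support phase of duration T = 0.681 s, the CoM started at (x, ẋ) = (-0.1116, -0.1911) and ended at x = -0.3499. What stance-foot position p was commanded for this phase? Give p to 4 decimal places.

ωT = 3.2708·0.681 = 2.227415; cosh(ωT) = 4.691831, sinh(ωT) = 4.584024
x(T) = p + (x₀−p)·cosh(ωT) + (ẋ₀/ω)·sinh(ωT) ⇒ p·(1 − cosh) = x(T) − x₀·cosh − (ẋ₀/ω)·sinh
numerator   = -0.3499 − (-0.1116)·4.691831 − (-0.1911/3.2708)·4.584024 = 0.441535
denominator = 1 − 4.691831 = -3.691831
p = 0.441535 / -3.691831 = -0.1196

p = -0.1196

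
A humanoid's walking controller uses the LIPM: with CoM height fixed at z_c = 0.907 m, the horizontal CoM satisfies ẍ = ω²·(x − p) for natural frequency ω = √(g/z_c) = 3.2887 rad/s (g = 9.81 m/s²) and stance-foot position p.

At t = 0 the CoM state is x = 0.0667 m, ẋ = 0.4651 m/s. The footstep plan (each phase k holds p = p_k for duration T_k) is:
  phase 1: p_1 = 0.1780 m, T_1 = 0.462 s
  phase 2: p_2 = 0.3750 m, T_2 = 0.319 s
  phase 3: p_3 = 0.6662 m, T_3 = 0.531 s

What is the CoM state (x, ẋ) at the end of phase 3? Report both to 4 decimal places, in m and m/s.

x = -0.6875, ẋ = -4.2340

phase 1: p=0.1780, T=0.462, ωT=1.519379, cosh=2.394118, sinh=2.175270; start (x,ẋ)=(0.066700, 0.465100) → end (x,ẋ)=(0.219169, 0.317285)
phase 2: p=0.3750, T=0.319, ωT=1.049095, cosh=1.602661, sinh=1.252406; start (x,ẋ)=(0.219169, 0.317285) → end (x,ẋ)=(0.246085, -0.133333)
phase 3: p=0.6662, T=0.531, ωT=1.746300, cosh=2.953883, sinh=2.779465; start (x,ẋ)=(0.246085, -0.133333) → end (x,ẋ)=(-0.687457, -4.234047)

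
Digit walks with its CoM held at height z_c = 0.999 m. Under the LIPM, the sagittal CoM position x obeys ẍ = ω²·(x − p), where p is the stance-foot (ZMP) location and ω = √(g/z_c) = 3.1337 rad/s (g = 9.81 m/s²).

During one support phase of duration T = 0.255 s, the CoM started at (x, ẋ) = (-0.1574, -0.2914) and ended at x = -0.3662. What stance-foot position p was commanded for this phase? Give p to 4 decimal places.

ωT = 3.1337·0.255 = 0.799094; cosh(ωT) = 1.336630, sinh(ωT) = 0.886894
x(T) = p + (x₀−p)·cosh(ωT) + (ẋ₀/ω)·sinh(ωT) ⇒ p·(1 − cosh) = x(T) − x₀·cosh − (ẋ₀/ω)·sinh
numerator   = -0.3662 − (-0.1574)·1.336630 − (-0.2914/3.1337)·0.886894 = -0.073343
denominator = 1 − 1.336630 = -0.336630
p = -0.073343 / -0.336630 = 0.2179

p = 0.2179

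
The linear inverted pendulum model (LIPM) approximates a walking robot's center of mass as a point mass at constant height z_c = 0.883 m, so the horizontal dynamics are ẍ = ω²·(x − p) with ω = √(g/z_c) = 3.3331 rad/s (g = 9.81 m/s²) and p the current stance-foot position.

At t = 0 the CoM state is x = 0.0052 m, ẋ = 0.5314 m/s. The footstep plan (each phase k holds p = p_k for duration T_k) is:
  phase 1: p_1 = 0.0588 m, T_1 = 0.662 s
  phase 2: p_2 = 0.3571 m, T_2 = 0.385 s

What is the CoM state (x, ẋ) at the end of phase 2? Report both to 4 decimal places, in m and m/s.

x = 1.5088, ẋ = 4.1359

phase 1: p=0.0588, T=0.662, ωT=2.206512, cosh=4.597031, sinh=4.486947; start (x,ẋ)=(0.005200, 0.531400) → end (x,ẋ)=(0.527758, 1.641250)
phase 2: p=0.3571, T=0.385, ωT=1.283243, cosh=1.942731, sinh=1.665594; start (x,ẋ)=(0.527758, 1.641250) → end (x,ẋ)=(1.508797, 4.135933)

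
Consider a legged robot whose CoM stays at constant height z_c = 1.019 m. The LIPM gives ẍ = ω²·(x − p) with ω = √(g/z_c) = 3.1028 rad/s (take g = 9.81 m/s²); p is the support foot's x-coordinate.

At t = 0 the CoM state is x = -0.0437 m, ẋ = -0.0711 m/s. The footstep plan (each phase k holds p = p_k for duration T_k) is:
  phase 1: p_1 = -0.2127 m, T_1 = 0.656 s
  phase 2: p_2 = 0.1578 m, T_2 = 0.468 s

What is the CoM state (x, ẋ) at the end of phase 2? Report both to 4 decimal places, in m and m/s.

x = 1.7149, ẋ = 5.0821

phase 1: p=-0.2127, T=0.656, ωT=2.035437, cosh=3.893109, sinh=3.762486; start (x,ẋ)=(-0.043700, -0.071100) → end (x,ẋ)=(0.359019, 1.696147)
phase 2: p=0.1578, T=0.468, ωT=1.452110, cosh=2.253098, sinh=2.019023; start (x,ẋ)=(0.359019, 1.696147) → end (x,ẋ)=(1.714865, 5.082146)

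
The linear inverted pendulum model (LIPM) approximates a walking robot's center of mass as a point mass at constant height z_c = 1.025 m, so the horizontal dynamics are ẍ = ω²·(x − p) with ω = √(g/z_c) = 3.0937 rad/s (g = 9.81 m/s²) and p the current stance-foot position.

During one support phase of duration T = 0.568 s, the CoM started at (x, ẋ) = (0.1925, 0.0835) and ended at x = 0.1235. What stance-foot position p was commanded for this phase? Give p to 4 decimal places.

p = 0.2655

ωT = 3.0937·0.568 = 1.757222; cosh(ωT) = 2.984417, sinh(ωT) = 2.811893
x(T) = p + (x₀−p)·cosh(ωT) + (ẋ₀/ω)·sinh(ωT) ⇒ p·(1 − cosh) = x(T) − x₀·cosh − (ẋ₀/ω)·sinh
numerator   = 0.1235 − (0.1925)·2.984417 − (0.0835/3.0937)·2.811893 = -0.526894
denominator = 1 − 2.984417 = -1.984417
p = -0.526894 / -1.984417 = 0.2655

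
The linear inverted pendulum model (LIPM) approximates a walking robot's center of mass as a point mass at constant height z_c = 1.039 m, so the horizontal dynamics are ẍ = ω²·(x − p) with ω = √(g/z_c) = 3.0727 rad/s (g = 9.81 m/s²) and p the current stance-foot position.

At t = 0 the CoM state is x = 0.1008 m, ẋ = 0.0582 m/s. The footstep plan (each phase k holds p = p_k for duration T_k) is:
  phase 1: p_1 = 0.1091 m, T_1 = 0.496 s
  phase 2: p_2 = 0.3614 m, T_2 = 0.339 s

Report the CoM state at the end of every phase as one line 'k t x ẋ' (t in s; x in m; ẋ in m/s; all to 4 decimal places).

phase 1: p=0.1091, T=0.496, ωT=1.524059, cosh=2.404324, sinh=2.186498; start (x,ẋ)=(0.100800, 0.058200) → end (x,ẋ)=(0.130559, 0.084169)
phase 2: p=0.3614, T=0.339, ωT=1.041645, cosh=1.593375, sinh=1.240501; start (x,ẋ)=(0.130559, 0.084169) → end (x,ẋ)=(0.027563, -0.745783)

1 0.4960 0.1306 0.0842
2 0.8350 0.0276 -0.7458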